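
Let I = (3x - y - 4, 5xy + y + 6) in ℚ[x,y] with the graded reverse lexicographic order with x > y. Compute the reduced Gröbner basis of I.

G = {y² + 23/5y + 18/5, x - ⅓y - 4/3}

Buchberger's algorithm terminates because the ascending chain of leading-term ideals stabilizes.

f_1 = 3x - y - 4, LT = x.
f_2 = 5xy + y + 6, LT = xy.

S(f_1,f_2): lcm = xy. S = -⅓y² - 23/15y - 6/5.
  leading term y²: no divisor's leading term divides it; move -⅓y² to the remainder.
  leading term y: no divisor's leading term divides it; move -23/15y to the remainder.
  leading term 1: no divisor's leading term divides it; move -6/5 to the remainder.
  remainder -⅓y² - 23/15y - 6/5 ≠ 0; add g_3 = -⅓y² - 23/15y - 6/5 to the basis.

The other S-polynomials (S(f_1,g_3), S(f_2,g_3)) all reduce to 0 modulo the current basis, so we have a Gröbner basis.
Inter-reduce: drop elements whose leading term is divisible by another's, tail-reduce, and make monic.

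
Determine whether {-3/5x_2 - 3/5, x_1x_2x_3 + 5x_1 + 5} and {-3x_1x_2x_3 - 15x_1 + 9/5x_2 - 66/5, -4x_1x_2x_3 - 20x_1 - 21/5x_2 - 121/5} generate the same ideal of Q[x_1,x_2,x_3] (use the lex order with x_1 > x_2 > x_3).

Yes, the ideals are equal.

Equality of ideals is decidable: compute both reduced Gröbner bases (unique for the ordering) and check whether they agree.
Buchberger on the first generating set:
f_1 = -3/5x_2 - 3/5, LT = x_2.
f_2 = x_1x_2x_3 + 5x_1 + 5, LT = x_1x_2x_3.

S(f_1,f_2): lcm = x_1x_2x_3. S = x_1x_3 - 5x_1 - 5.
  reduce S modulo (f_1, f_2):
  remainder x_1x_3 - 5x_1 - 5 ≠ 0; add g_3 = x_1x_3 - 5x_1 - 5 to the basis.

The other S-polynomials (S(f_1,g_3), S(f_2,g_3)) all reduce to 0 modulo the current basis, so we have a Gröbner basis.
Inter-reduce: drop elements whose leading term is divisible by another's, tail-reduce, and make monic.
Reduced Gröbner basis: {x_1x_3 - 5x_1 - 5, x_2 + 1}.

Buchberger on the second generating set:
h_1 = -3x_1x_2x_3 - 15x_1 + 9/5x_2 - 66/5, LT = x_1x_2x_3.
h_2 = -4x_1x_2x_3 - 20x_1 - 21/5x_2 - 121/5, LT = x_1x_2x_3.

S(h_1,h_2): lcm = x_1x_2x_3. S = -33/20x_2 - 33/20.
  reduce S modulo (h_1, h_2):
  remainder -33/20x_2 - 33/20 ≠ 0; add k_3 = -33/20x_2 - 33/20 to the basis.

S(h_1,k_3): lcm = x_1x_2x_3. S = -x_1x_3 + 5x_1 - 3/5x_2 + 22/5.
  reduce S modulo (h_1, h_2, k_3):
  remainder -x_1x_3 + 5x_1 + 5 ≠ 0; add k_4 = -x_1x_3 + 5x_1 + 5 to the basis.

The other S-polynomials (S(h_2,k_3), S(h_1,k_4), S(h_2,k_4), S(k_3,k_4)) all reduce to 0 modulo the current basis, so we have a Gröbner basis.
Inter-reduce: drop elements whose leading term is divisible by another's, tail-reduce, and make monic.
Reduced Gröbner basis: {x_1x_3 - 5x_1 - 5, x_2 + 1}.

The two bases agree; hence the ideals are identical.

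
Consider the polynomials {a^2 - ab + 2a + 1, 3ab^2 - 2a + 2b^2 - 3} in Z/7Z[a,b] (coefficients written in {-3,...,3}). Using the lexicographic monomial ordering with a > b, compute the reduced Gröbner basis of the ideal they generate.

G = {a - 3b^3 + 3b^2 + b - 3, b^5 - b^4 - b^3 - 2b^2 + b - 1}

f_1 = a^2 - ab + 2a + 1, LT = a^2.
f_2 = 3ab^2 - 2a + 2b^2 - 3, LT = ab^2.

S(f_1,f_2): lcm = a^2b^2. S = 3a^2 - ab^3 - ab^2 + a + b^2.
  leading term a^2: subtract (3)·f_1 from 3a^2 - ab^3 - ab^2 + a + b^2 → -ab^3 - ab^2 + 3ab + 2a + b^2 - 3
  leading term ab^3: subtract (2b)·f_2 from -ab^3 - ab^2 + 3ab + 2a + b^2 - 3 → -ab^2 + 2a + 3b^3 + b^2 - b - 3
  leading term ab^2: subtract (2)·f_2 from -ab^2 + 2a + 3b^3 + b^2 - b - 3 → -a + 3b^3 - 3b^2 - b + 3
  leading term a: no divisor's leading term divides it; move -a to the remainder.
  leading term b^3: no divisor's leading term divides it; move 3b^3 to the remainder.
  leading term b^2: no divisor's leading term divides it; move -3b^2 to the remainder.
  leading term b: no divisor's leading term divides it; move -b to the remainder.
  leading term 1: no divisor's leading term divides it; move 3 to the remainder.
  remainder -a + 3b^3 - 3b^2 - b + 3 ≠ 0; add g_3 = -a + 3b^3 - 3b^2 - b + 3 to the basis.

S(f_2,g_3): lcm = ab^2. S = -3a + 3b^5 - 3b^4 - b^3 - b^2 - 1.
  leading term a: subtract (3)·g_3 from -3a + 3b^5 - 3b^4 - b^3 - b^2 - 1 → 3b^5 - 3b^4 - 3b^3 + b^2 + 3b - 3
  leading term b^5: no divisor's leading term divides it; move 3b^5 to the remainder.
  leading term b^4: no divisor's leading term divides it; move -3b^4 to the remainder.
  leading term b^3: no divisor's leading term divides it; move -3b^3 to the remainder.
  leading term b^2: no divisor's leading term divides it; move b^2 to the remainder.
  leading term b: no divisor's leading term divides it; move 3b to the remainder.
  leading term 1: no divisor's leading term divides it; move -3 to the remainder.
  remainder 3b^5 - 3b^4 - 3b^3 + b^2 + 3b - 3 ≠ 0; add g_4 = 3b^5 - 3b^4 - 3b^3 + b^2 + 3b - 3 to the basis.

The other S-polynomials (S(f_1,g_3), S(f_1,g_4), S(f_2,g_4), S(g_3,g_4)) all reduce to 0 modulo the current basis, so we have a Gröbner basis.
Inter-reduce: drop elements whose leading term is divisible by another's, tail-reduce, and make monic.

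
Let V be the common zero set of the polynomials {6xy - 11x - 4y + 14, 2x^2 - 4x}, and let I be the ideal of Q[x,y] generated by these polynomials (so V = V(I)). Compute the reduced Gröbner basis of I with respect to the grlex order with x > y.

f_1 = 6xy - 11x - 4y + 14, LT = xy.
f_2 = 2x^2 - 4x, LT = x^2.

S(f_1,f_2): lcm = x^2y. S = -11/6x^2 + 4/3xy + 7/3x.
  reduce S modulo (f_1, f_2):
  remainder 10/9x + 8/9y - 28/9 ≠ 0; add g_3 = 10/9x + 8/9y - 28/9 to the basis.

S(f_1,g_3): lcm = xy. S = -4/5y^2 - 11/6x + 32/15y + 7/3.
  reduce S modulo (f_1, f_2, g_3):
  remainder -4/5y^2 + 18/5y - 14/5 ≠ 0; add g_4 = -4/5y^2 + 18/5y - 14/5 to the basis.

The other S-polynomials (S(f_2,g_3), S(f_1,g_4), S(f_2,g_4), S(g_3,g_4)) all reduce to 0 modulo the current basis, so we have a Gröbner basis.
Inter-reduce: drop elements whose leading term is divisible by another's, tail-reduce, and make monic.

G = {y^2 - 9/2y + 7/2, x + 4/5y - 14/5}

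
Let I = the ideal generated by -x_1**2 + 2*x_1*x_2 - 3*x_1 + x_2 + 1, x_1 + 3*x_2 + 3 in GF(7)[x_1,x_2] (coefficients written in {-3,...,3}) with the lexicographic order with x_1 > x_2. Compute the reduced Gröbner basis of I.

f_1 = -x_1**2 + 2*x_1*x_2 - 3*x_1 + x_2 + 1, LT = x_1**2.
f_2 = x_1 + 3*x_2 + 3, LT = x_1.

S(f_1,f_2): lcm = x_1**2. S = 2*x_1*x_2 - x_2 - 1.
  leading term x_1*x_2: subtract (2*x_2)·f_2 from 2*x_1*x_2 - x_2 - 1 → x_2**2 - 1
  leading term x_2**2: no divisor's leading term divides it; move x_2**2 to the remainder.
  leading term 1: no divisor's leading term divides it; move -1 to the remainder.
  remainder x_2**2 - 1 ≠ 0; add g_3 = x_2**2 - 1 to the basis.

The other S-polynomials (S(f_1,g_3), S(f_2,g_3)) all reduce to 0 modulo the current basis, so we have a Gröbner basis.
Inter-reduce: drop elements whose leading term is divisible by another's, tail-reduce, and make monic.

G = {x_1 + 3*x_2 + 3, x_2**2 - 1}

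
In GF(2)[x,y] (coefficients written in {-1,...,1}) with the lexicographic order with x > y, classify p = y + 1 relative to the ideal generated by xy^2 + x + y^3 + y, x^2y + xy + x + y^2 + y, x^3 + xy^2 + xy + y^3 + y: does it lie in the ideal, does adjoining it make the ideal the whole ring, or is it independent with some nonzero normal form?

First compute the reduced Gröbner basis of I by Buchberger's algorithm.
f_1 = xy^2 + x + y^3 + y, LT = xy^2.
f_2 = x^2y + xy + x + y^2 + y, LT = x^2y.
f_3 = x^3 + xy^2 + xy + y^3 + y, LT = x^3.

S(f_1,f_2): lcm = x^2y^2. S = x^2 + xy^3 + xy^2 + y^3 + y^2.
  leading term x^2: no divisor's leading term divides it; move x^2 to the remainder.
  leading term xy^3: subtract (y)·f_1 from xy^3 + xy^2 + y^3 + y^2 → xy^2 + xy + y^4 + y^3
  leading term xy^2: subtract (1)·f_1 from xy^2 + xy + y^4 + y^3 → xy + x + y^4 + y
  leading term xy: no divisor's leading term divides it; move xy to the remainder.
  leading term x: no divisor's leading term divides it; move x to the remainder.
  leading term y^4: no divisor's leading term divides it; move y^4 to the remainder.
  leading term y: no divisor's leading term divides it; move y to the remainder.
  remainder x^2 + xy + x + y^4 + y ≠ 0; add h_4 = x^2 + xy + x + y^4 + y to the basis.

S(f_1,f_3): lcm = x^3y^2. S = x^3 + x^2y^3 + x^2y + xy^4 + xy^3 + y^5 + y^3.
  leading term x^3: subtract (1)·f_3 from x^3 + x^2y^3 + x^2y + xy^4 + xy^3 + y^5 + y^3 → x^2y^3 + x^2y + xy^4 + xy^3 + xy^2 + xy + y^5 + y
  leading term x^2y^3: subtract (xy)·f_1 from x^2y^3 + x^2y + xy^4 + xy^3 + xy^2 + xy + y^5 + y → xy^3 + xy + y^5 + y
  leading term xy^3: subtract (y)·f_1 from xy^3 + xy + y^5 + y → y^5 + y^4 + y^2 + y
  leading term y^5: no divisor's leading term divides it; move y^5 to the remainder.
  leading term y^4: no divisor's leading term divides it; move y^4 to the remainder.
  leading term y^2: no divisor's leading term divides it; move y^2 to the remainder.
  leading term y: no divisor's leading term divides it; move y to the remainder.
  remainder y^5 + y^4 + y^2 + y ≠ 0; add h_5 = y^5 + y^4 + y^2 + y to the basis.

S(f_2,f_3): lcm = x^3y. S = x^2y + x^2 + xy^3 + xy + y^4 + y^2.
  leading term x^2y: subtract (1)·f_2 from x^2y + x^2 + xy^3 + xy + y^4 + y^2 → x^2 + xy^3 + x + y^4 + y
  leading term x^2: subtract (1)·h_4 from x^2 + xy^3 + x + y^4 + y → xy^3 + xy
  leading term xy^3: subtract (y)·f_1 from xy^3 + xy → y^4 + y^2
  leading term y^4: no divisor's leading term divides it; move y^4 to the remainder.
  leading term y^2: no divisor's leading term divides it; move y^2 to the remainder.
  remainder y^4 + y^2 ≠ 0; add h_6 = y^4 + y^2 to the basis.

S(f_1,h_4): lcm = x^2y^2. S = x^2 + xy^2 + xy + y^6 + y^3.
  leading term x^2: subtract (1)·h_4 from x^2 + xy^2 + xy + y^6 + y^3 → xy^2 + x + y^6 + y^4 + y^3 + y
  leading term xy^2: subtract (1)·f_1 from xy^2 + x + y^6 + y^4 + y^3 + y → y^6 + y^4
  leading term y^6: subtract (y)·h_5 from y^6 + y^4 → y^5 + y^4 + y^3 + y^2
  leading term y^5: subtract (1)·h_5 from y^5 + y^4 + y^3 + y^2 → y^3 + y
  leading term y^3: no divisor's leading term divides it; move y^3 to the remainder.
  leading term y: no divisor's leading term divides it; move y to the remainder.
  remainder y^3 + y ≠ 0; add h_7 = y^3 + y to the basis.

The other S-polynomials (S(f_2,h_4), S(f_3,h_4), S(f_1,h_5), S(f_2,h_5), S(f_3,h_5), S(h_4,h_5), S(f_1,h_6), S(f_2,h_6), S(f_3,h_6), S(h_4,h_6), S(h_5,h_6), S(f_1,h_7), S(f_2,h_7), S(f_3,h_7), S(h_4,h_7), S(h_5,h_7), S(h_6,h_7)) all reduce to 0 modulo the current basis, so we have a Gröbner basis.
Inter-reduce: drop elements whose leading term is divisible by another's, tail-reduce, and make monic.
Reduced Gröbner basis: {x^2 + xy + x + y^2 + y, xy^2 + x, y^3 + y}.
Label its elements g_1 = x^2 + xy + x + y^2 + y, g_2 = xy^2 + x, g_3 = y^3 + y.

Reduce p = y + 1 modulo G:
  leading term y: no divisor's leading term divides it; move y to the remainder.
  leading term 1: no divisor's leading term divides it; move 1 to the remainder.
  normal form = y + 1.
The normal form is nonzero, so p ∉ I. Since p minus its normal form lies in I, I + (p) = I + (r) where r = y + 1; decide whether this ideal is the whole ring.
Run Buchberger on G together with r (pairs among the g_i already reduce to 0 since G is a Gröbner basis):
g_1 = x^2 + xy + x + y^2 + y, LT = x^2.
g_2 = xy^2 + x, LT = xy^2.
g_3 = y^3 + y, LT = y^3.
r = y + 1, LT = y.

The S-polynomials (S(g_1,g_2), S(g_1,g_3), S(g_1,r), S(g_2,g_3), S(g_2,r), S(g_3,r)) all reduce to 0 modulo the current basis, so we have a Gröbner basis.
Inter-reduce: drop elements whose leading term is divisible by another's, tail-reduce, and make monic.
Reduced Gröbner basis: {x^2, y + 1}.
The reduced Gröbner basis of I + (p) is {x^2, y + 1} ≠ {1}, a proper ideal, so the enlarged system stays consistent: p is independent of I, with normal form y + 1.

y + 1 is independent of I; its normal form modulo I is y + 1.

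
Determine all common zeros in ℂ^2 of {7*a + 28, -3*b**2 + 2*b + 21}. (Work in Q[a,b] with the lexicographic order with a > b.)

Compute a lex Gröbner basis by Buchberger's algorithm.
f_1 = 7*a + 28, LT = a.
f_2 = -3*b**2 + 2*b + 21, LT = b**2.

The S-polynomials (S(f_1,f_2)) all reduce to 0 modulo the current basis, so we have a Gröbner basis.
Inter-reduce: drop elements whose leading term is divisible by another's, tail-reduce, and make monic.
Reduced Gröbner basis: {a + 4, b**2 - 2/3*b - 7}.

Since the basis is lex-ordered, b**2 - 2/3*b - 7 is univariate in b. Its roots are {-7/3, 3}. Back-substituting each root into the other basis elements fixes the other coordinates.
  b = -7/3: the earlier basis element becomes a + 4 = 0, giving a = -4 — point (-4, -7/3).
  b = 3: the earlier basis element becomes a + 4 = 0, giving a = -4 — point (-4, 3).

{(-4, -7/3), (-4, 3)}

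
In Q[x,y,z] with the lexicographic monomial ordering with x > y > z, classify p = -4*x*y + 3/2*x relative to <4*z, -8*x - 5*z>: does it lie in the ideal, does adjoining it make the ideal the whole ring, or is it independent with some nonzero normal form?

First compute the reduced Gröbner basis of I by Buchberger's algorithm.
f_1 = 4*z, LT = z.
f_2 = -8*x - 5*z, LT = x.

The S-polynomials (S(f_1,f_2)) all reduce to 0 modulo the current basis, so we have a Gröbner basis.
Inter-reduce: drop elements whose leading term is divisible by another's, tail-reduce, and make monic.
Reduced Gröbner basis: {x, z}.
Label its elements g_1 = x, g_2 = z.

Reduce p = -4*x*y + 3/2*x modulo G:
  leading term x*y: subtract (-4*y)·g_1 from -4*x*y + 3/2*x → 3/2*x
  leading term x: subtract (3/2)·g_1 from 3/2*x → 0
  normal form = 0.
Since the normal form is 0, p ∈ I.

-4*x*y + 3/2*x lies in I (it reduces to 0).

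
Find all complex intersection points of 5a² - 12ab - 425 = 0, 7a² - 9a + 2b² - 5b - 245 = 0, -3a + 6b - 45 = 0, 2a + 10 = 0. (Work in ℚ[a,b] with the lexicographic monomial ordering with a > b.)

{(-5, 5)}

Compute a lex Gröbner basis by Buchberger's algorithm.
f_1 = 5a² - 12ab - 425, LT = a².
f_2 = 7a² - 9a + 2b² - 5b - 245, LT = a².
f_3 = -3a + 6b - 45, LT = a.
f_4 = 2a + 10, LT = a.

S(f_1,f_2): lcm = a². S = -12/5ab + 9/7a - 2/7b² + 5/7b - 50.
  reduce S modulo (f_1, f_2, f_3, f_4):
  remainder -178/35b² + 275/7b - 485/7 ≠ 0; add h_5 = -178/35b² + 275/7b - 485/7 to the basis.

S(f_1,f_3): lcm = a². S = -⅖ab - 15a - 85.
  reduce S modulo (f_1, f_2, f_3, f_4, h_5):
  remainder -2686/89b + 13430/89 ≠ 0; add h_6 = -2686/89b + 13430/89 to the basis.

The other S-polynomials (S(f_1,f_4), S(f_2,f_3), S(f_2,f_4), S(f_3,f_4), S(f_1,h_5), S(f_2,h_5), S(f_3,h_5), S(f_4,h_5), S(f_1,h_6), S(f_2,h_6), S(f_3,h_6), S(f_4,h_6), S(h_5,h_6)) all reduce to 0 modulo the current basis, so we have a Gröbner basis.
Inter-reduce: drop elements whose leading term is divisible by another's, tail-reduce, and make monic.
Reduced Gröbner basis: {a + 5, b - 5}.

The lex basis is triangular: the last element involves only b. Solving b - 5 = 0 gives b ∈ {5}; substituting each value into the earlier elements determines the remaining variables.
  b = 5: the earlier basis element becomes a + 5 = 0, giving a = -5 — point (-5, 5).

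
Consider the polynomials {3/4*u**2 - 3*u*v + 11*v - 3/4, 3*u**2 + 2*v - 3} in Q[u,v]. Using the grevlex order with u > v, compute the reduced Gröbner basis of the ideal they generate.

This is the nonlinear analogue of row-reducing a linear system.

f_1 = 3/4*u**2 - 3*u*v + 11*v - 3/4, LT = u**2.
f_2 = 3*u**2 + 2*v - 3, LT = u**2.

S(f_1,f_2): lcm = u**2. S = -4*u*v + 14*v.
  leading term u*v: no divisor's leading term divides it; move -4*u*v to the remainder.
  leading term v: no divisor's leading term divides it; move 14*v to the remainder.
  remainder -4*u*v + 14*v ≠ 0; add g_3 = -4*u*v + 14*v to the basis.

S(f_1,g_3): lcm = u**2*v. S = -4*u*v**2 + 7/2*u*v + 44/3*v**2 - v.
  leading term u*v**2: subtract (v)·g_3 from -4*u*v**2 + 7/2*u*v + 44/3*v**2 - v → 7/2*u*v + 2/3*v**2 - v
  leading term u*v: subtract (-7/8)·g_3 from 7/2*u*v + 2/3*v**2 - v → 2/3*v**2 + 45/4*v
  leading term v**2: no divisor's leading term divides it; move 2/3*v**2 to the remainder.
  leading term v: no divisor's leading term divides it; move 45/4*v to the remainder.
  remainder 2/3*v**2 + 45/4*v ≠ 0; add g_4 = 2/3*v**2 + 45/4*v to the basis.

The other S-polynomials (S(f_2,g_3), S(f_1,g_4), S(f_2,g_4), S(g_3,g_4)) all reduce to 0 modulo the current basis, so we have a Gröbner basis.
Inter-reduce: drop elements whose leading term is divisible by another's, tail-reduce, and make monic.

G = {u**2 + 2/3*v - 1, u*v - 7/2*v, v**2 + 135/8*v}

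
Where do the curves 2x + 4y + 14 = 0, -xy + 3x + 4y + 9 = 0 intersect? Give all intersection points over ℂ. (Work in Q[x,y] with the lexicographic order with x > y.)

Compute a lex Gröbner basis by Buchberger's algorithm.
f_1 = 2x + 4y + 14, LT = x.
f_2 = -xy + 3x + 4y + 9, LT = xy.

S(f_1,f_2): lcm = xy. S = 3x + 2y^{2} + 11y + 9.
  reduce S modulo (f_1, f_2):
  remainder 2y^{2} + 5y - 12 ≠ 0; add h_3 = 2y^{2} + 5y - 12 to the basis.

The other S-polynomials (S(f_1,h_3), S(f_2,h_3)) all reduce to 0 modulo the current basis, so we have a Gröbner basis.
Inter-reduce: drop elements whose leading term is divisible by another's, tail-reduce, and make monic.
Reduced Gröbner basis: {x + 2y + 7, y^{2} + \tfrac{5}{2}y - 6}.

A lex Gröbner basis eliminates variables successively. Here y^{2} + \tfrac{5}{2}y - 6 depends only on y, with roots {-4, 3/2}; lifting each root through the earlier basis elements recovers the full solutions.
  y = -4: the earlier basis element becomes x - 1 = 0, giving x = 1 — point (1, -4).
  y = 3/2: the earlier basis element becomes x + 10 = 0, giving x = -10 — point (-10, 3/2).

{(1, -4), (-10, 3/2)}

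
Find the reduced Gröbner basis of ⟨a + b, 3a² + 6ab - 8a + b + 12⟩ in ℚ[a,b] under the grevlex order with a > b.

Buchberger's algorithm terminates because the ascending chain of leading-term ideals stabilizes.

f_1 = a + b, LT = a.
f_2 = 3a² + 6ab - 8a + b + 12, LT = a².

S(f_1,f_2): lcm = a². S = -ab + 8/3a - ⅓b - 4.
  reduce S modulo (f_1, f_2):
  remainder b² - 3b - 4 ≠ 0; add g_3 = b² - 3b - 4 to the basis.

The other S-polynomials (S(f_1,g_3), S(f_2,g_3)) all reduce to 0 modulo the current basis, so we have a Gröbner basis.
Inter-reduce: drop elements whose leading term is divisible by another's, tail-reduce, and make monic.

G = {b² - 3b - 4, a + b}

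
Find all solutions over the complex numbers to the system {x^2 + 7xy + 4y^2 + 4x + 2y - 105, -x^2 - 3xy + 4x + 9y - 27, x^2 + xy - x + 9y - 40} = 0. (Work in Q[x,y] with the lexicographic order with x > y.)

{(1, 4)}

Compute a lex Gröbner basis by Buchberger's algorithm.
f_1 = x^2 + 7xy + 4x + 4y^2 + 2y - 105, LT = x^2.
f_2 = -x^2 - 3xy + 4x + 9y - 27, LT = x^2.
f_3 = x^2 + xy - x + 9y - 40, LT = x^2.

S(f_1,f_2): lcm = x^2. S = 4xy + 8x + 4y^2 + 11y - 132.
  leading term xy: no divisor's leading term divides it; move 4xy to the remainder.
  leading term x: no divisor's leading term divides it; move 8x to the remainder.
  leading term y^2: no divisor's leading term divides it; move 4y^2 to the remainder.
  leading term y: no divisor's leading term divides it; move 11y to the remainder.
  leading term 1: no divisor's leading term divides it; move -132 to the remainder.
  remainder 4xy + 8x + 4y^2 + 11y - 132 ≠ 0; add h_4 = 4xy + 8x + 4y^2 + 11y - 132 to the basis.

S(f_1,f_3): lcm = x^2. S = 6xy + 5x + 4y^2 - 7y - 65.
  leading term xy: subtract (3/2)·h_4 from 6xy + 5x + 4y^2 - 7y - 65 → -7x - 2y^2 - 47/2y + 133
  leading term x: no divisor's leading term divides it; move -7x to the remainder.
  leading term y^2: no divisor's leading term divides it; move -2y^2 to the remainder.
  leading term y: no divisor's leading term divides it; move -47/2y to the remainder.
  leading term 1: no divisor's leading term divides it; move 133 to the remainder.
  remainder -7x - 2y^2 - 47/2y + 133 ≠ 0; add h_5 = -7x - 2y^2 - 47/2y + 133 to the basis.

S(f_1,h_4): lcm = x^2y. S = -2x^2 + 6xy^2 + 5/4xy + 33x + 4y^3 + 2y^2 - 105y.
  leading term x^2: subtract (-2)·f_1 from -2x^2 + 6xy^2 + 5/4xy + 33x + 4y^3 + 2y^2 - 105y → 6xy^2 + 61/4xy + 41x + 4y^3 + 10y^2 - 101y - 210
  leading term xy^2: subtract (3/2y)·h_4 from 6xy^2 + 61/4xy + 41x + 4y^3 + 10y^2 - 101y - 210 → 13/4xy + 41x - 2y^3 - 13/2y^2 + 97y - 210
  leading term xy: subtract (13/16)·h_4 from 13/4xy + 41x - 2y^3 - 13/2y^2 + 97y - 210 → 69/2x - 2y^3 - 39/4y^2 + 1409/16y - 411/4
  leading term x: subtract (-69/14)·h_5 from 69/2x - 2y^3 - 39/4y^2 + 1409/16y - 411/4 → -2y^3 - 549/28y^2 - 3109/112y + 2211/4
  leading term y^3: no divisor's leading term divides it; move -2y^3 to the remainder.
  leading term y^2: no divisor's leading term divides it; move -549/28y^2 to the remainder.
  leading term y: no divisor's leading term divides it; move -3109/112y to the remainder.
  leading term 1: no divisor's leading term divides it; move 2211/4 to the remainder.
  remainder -2y^3 - 549/28y^2 - 3109/112y + 2211/4 ≠ 0; add h_6 = -2y^3 - 549/28y^2 - 3109/112y + 2211/4 to the basis.

S(f_3,h_4): lcm = x^2y. S = -2x^2 - 15/4xy + 33x + 9y^2 - 40y.
  leading term x^2: subtract (-2)·f_1 from -2x^2 - 15/4xy + 33x + 9y^2 - 40y → 41/4xy + 41x + 17y^2 - 36y - 210
  leading term xy: subtract (41/16)·h_4 from 41/4xy + 41x + 17y^2 - 36y - 210 → 41/2x + 27/4y^2 - 1027/16y + 513/4
  leading term x: subtract (-41/14)·h_5 from 41/2x + 27/4y^2 - 1027/16y + 513/4 → 25/28y^2 - 14897/112y + 2071/4
  leading term y^2: no divisor's leading term divides it; move 25/28y^2 to the remainder.
  leading term y: no divisor's leading term divides it; move -14897/112y to the remainder.
  leading term 1: no divisor's leading term divides it; move 2071/4 to the remainder.
  remainder 25/28y^2 - 14897/112y + 2071/4 ≠ 0; add h_7 = 25/28y^2 - 14897/112y + 2071/4 to the basis.

S(f_1,h_5): lcm = x^2. S = -2/7xy^2 + 51/14xy + 23x + 4y^2 + 2y - 105.
  leading term xy^2: subtract (-1/14y)·h_4 from -2/7xy^2 + 51/14xy + 23x + 4y^2 + 2y - 105 → 59/14xy + 23x + 2/7y^3 + 67/14y^2 - 52/7y - 105
  leading term xy: subtract (59/56)·h_4 from 59/14xy + 23x + 2/7y^3 + 67/14y^2 - 52/7y - 105 → 102/7x + 2/7y^3 + 4/7y^2 - 1065/56y + 477/14
  leading term x: subtract (-102/49)·h_5 from 102/7x + 2/7y^3 + 4/7y^2 - 1065/56y + 477/14 → 2/7y^3 - 176/49y^2 - 26631/392y + 4353/14
  leading term y^3: subtract (-1/7)·h_6 from 2/7y^3 - 176/49y^2 - 26631/392y + 4353/14 → -179/28y^2 - 8053/112y + 10917/28
  leading term y^2: subtract (-179/25)·h_7 from -179/28y^2 - 8053/112y + 10917/28 → -179243/175y + 716972/175
  leading term y: no divisor's leading term divides it; move -179243/175y to the remainder.
  leading term 1: no divisor's leading term divides it; move 716972/175 to the remainder.
  remainder -179243/175y + 716972/175 ≠ 0; add h_8 = -179243/175y + 716972/175 to the basis.

The other S-polynomials (S(f_2,f_3), S(f_2,h_4), S(f_2,h_5), S(f_3,h_5), S(h_4,h_5), S(f_1,h_6), S(f_2,h_6), S(f_3,h_6), S(h_4,h_6), S(h_5,h_6), S(f_1,h_7), S(f_2,h_7), S(f_3,h_7), S(h_4,h_7), S(h_5,h_7), S(h_6,h_7), S(f_1,h_8), S(f_2,h_8), S(f_3,h_8), S(h_4,h_8), S(h_5,h_8), S(h_6,h_8), S(h_7,h_8)) all reduce to 0 modulo the current basis, so we have a Gröbner basis.
Inter-reduce: drop elements whose leading term is divisible by another's, tail-reduce, and make monic.
Reduced Gröbner basis: {x - 1, y - 4}.

Since the basis is lex-ordered, y - 4 is univariate in y. Its roots are {4}. Back-substituting each root into the other basis elements fixes the other coordinates.
  y = 4: the earlier basis element becomes x - 1 = 0, giving x = 1 — point (1, 4).
Substituting each solution back into the original system confirms all equations vanish.
Zero-dimensionality of the ideal guarantees finitely many solutions over ℂ.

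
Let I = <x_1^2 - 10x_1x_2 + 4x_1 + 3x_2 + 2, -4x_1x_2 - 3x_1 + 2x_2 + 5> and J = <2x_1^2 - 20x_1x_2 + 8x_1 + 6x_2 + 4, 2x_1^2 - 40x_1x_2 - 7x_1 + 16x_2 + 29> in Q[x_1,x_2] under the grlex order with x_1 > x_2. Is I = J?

Yes, the ideals are equal.

For a fixed monomial order, each ideal has a unique reduced Gröbner basis; comparing bases decides equality.
Buchberger on the first generating set:
f_1 = x_1^2 - 10x_1x_2 + 4x_1 + 3x_2 + 2, LT = x_1^2.
f_2 = -4x_1x_2 - 3x_1 + 2x_2 + 5, LT = x_1x_2.

S(f_1,f_2): lcm = x_1^2x_2. S = -10x_1x_2^2 - 3/4x_1^2 + 9/2x_1x_2 + 3x_2^2 + 5/4x_1 + 2x_2.
  reduce S modulo (f_1, f_2):
  remainder -2x_2^2 + 7/8x_1 - 6x_2 + 57/8 ≠ 0; add g_3 = -2x_2^2 + 7/8x_1 - 6x_2 + 57/8 to the basis.

The other S-polynomials (S(f_1,g_3), S(f_2,g_3)) all reduce to 0 modulo the current basis, so we have a Gröbner basis.
Inter-reduce: drop elements whose leading term is divisible by another's, tail-reduce, and make monic.
Reduced Gröbner basis: {x_1^2 + 23/2x_1 - 2x_2 - 21/2, x_1x_2 + 3/4x_1 - 1/2x_2 - 5/4, x_2^2 - 7/16x_1 + 3x_2 - 57/16}.

Buchberger on the second generating set:
h_1 = 2x_1^2 - 20x_1x_2 + 8x_1 + 6x_2 + 4, LT = x_1^2.
h_2 = 2x_1^2 - 40x_1x_2 - 7x_1 + 16x_2 + 29, LT = x_1^2.

S(h_1,h_2): lcm = x_1^2. S = 10x_1x_2 + 15/2x_1 - 5x_2 - 25/2.
  reduce S modulo (h_1, h_2):
  remainder 10x_1x_2 + 15/2x_1 - 5x_2 - 25/2 ≠ 0; add k_3 = 10x_1x_2 + 15/2x_1 - 5x_2 - 25/2 to the basis.

S(h_1,k_3): lcm = x_1^2x_2. S = -10x_1x_2^2 - 3/4x_1^2 + 9/2x_1x_2 + 3x_2^2 + 5/4x_1 + 2x_2.
  reduce S modulo (h_1, h_2, k_3):
  remainder -2x_2^2 + 7/8x_1 - 6x_2 + 57/8 ≠ 0; add k_4 = -2x_2^2 + 7/8x_1 - 6x_2 + 57/8 to the basis.

The other S-polynomials (S(h_2,k_3), S(h_1,k_4), S(h_2,k_4), S(k_3,k_4)) all reduce to 0 modulo the current basis, so we have a Gröbner basis.
Inter-reduce: drop elements whose leading term is divisible by another's, tail-reduce, and make monic.
Reduced Gröbner basis: {x_1^2 + 23/2x_1 - 2x_2 - 21/2, x_1x_2 + 3/4x_1 - 1/2x_2 - 5/4, x_2^2 - 7/16x_1 + 3x_2 - 57/16}.

The two bases agree; hence the ideals are identical.
The choice of monomial ordering does not affect the verdict — as long as both bases are computed under the same ordering, their equality decides ideal equality.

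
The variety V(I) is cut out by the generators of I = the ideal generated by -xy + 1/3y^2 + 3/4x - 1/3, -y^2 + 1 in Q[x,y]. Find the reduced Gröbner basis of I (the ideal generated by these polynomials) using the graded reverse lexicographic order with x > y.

G = {y^2 - 1, x}

This is the nonlinear analogue of row-reducing a linear system.

f_1 = -xy + 1/3y^2 + 3/4x - 1/3, LT = xy.
f_2 = -y^2 + 1, LT = y^2.

S(f_1,f_2): lcm = xy^2. S = -1/3y^3 - 3/4xy + x + 1/3y.
  reduce S modulo (f_1, f_2):
  remainder 7/16x ≠ 0; add g_3 = 7/16x to the basis.

The other S-polynomials (S(f_1,g_3), S(f_2,g_3)) all reduce to 0 modulo the current basis, so we have a Gröbner basis.
Inter-reduce: drop elements whose leading term is divisible by another's, tail-reduce, and make monic.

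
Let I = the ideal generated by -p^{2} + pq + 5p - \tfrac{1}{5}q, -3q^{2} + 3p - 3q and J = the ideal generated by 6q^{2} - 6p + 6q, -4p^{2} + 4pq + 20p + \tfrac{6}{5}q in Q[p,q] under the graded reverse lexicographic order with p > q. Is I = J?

No, the ideals differ.

For a fixed monomial order, each ideal has a unique reduced Gröbner basis; comparing bases decides equality.
Buchberger on the first generating set:
f_1 = -p^{2} + pq + 5p - \tfrac{1}{5}q, LT = p^{2}.
f_2 = -3q^{2} + 3p - 3q, LT = q^{2}.

The S-polynomials (S(f_1,f_2)) all reduce to 0 modulo the current basis, so we have a Gröbner basis.
Inter-reduce: drop elements whose leading term is divisible by another's, tail-reduce, and make monic.
Reduced Gröbner basis: {p^{2} - pq - 5p + \tfrac{1}{5}q, q^{2} - p + q}.

Buchberger on the second generating set:
h_1 = 6q^{2} - 6p + 6q, LT = q^{2}.
h_2 = -4p^{2} + 4pq + 20p + \tfrac{6}{5}q, LT = p^{2}.

The S-polynomials (S(h_1,h_2)) all reduce to 0 modulo the current basis, so we have a Gröbner basis.
Inter-reduce: drop elements whose leading term is divisible by another's, tail-reduce, and make monic.
Reduced Gröbner basis: {p^{2} - pq - 5p - \tfrac{3}{10}q, q^{2} - p + q}.

The bases are distinct; the ideals are different.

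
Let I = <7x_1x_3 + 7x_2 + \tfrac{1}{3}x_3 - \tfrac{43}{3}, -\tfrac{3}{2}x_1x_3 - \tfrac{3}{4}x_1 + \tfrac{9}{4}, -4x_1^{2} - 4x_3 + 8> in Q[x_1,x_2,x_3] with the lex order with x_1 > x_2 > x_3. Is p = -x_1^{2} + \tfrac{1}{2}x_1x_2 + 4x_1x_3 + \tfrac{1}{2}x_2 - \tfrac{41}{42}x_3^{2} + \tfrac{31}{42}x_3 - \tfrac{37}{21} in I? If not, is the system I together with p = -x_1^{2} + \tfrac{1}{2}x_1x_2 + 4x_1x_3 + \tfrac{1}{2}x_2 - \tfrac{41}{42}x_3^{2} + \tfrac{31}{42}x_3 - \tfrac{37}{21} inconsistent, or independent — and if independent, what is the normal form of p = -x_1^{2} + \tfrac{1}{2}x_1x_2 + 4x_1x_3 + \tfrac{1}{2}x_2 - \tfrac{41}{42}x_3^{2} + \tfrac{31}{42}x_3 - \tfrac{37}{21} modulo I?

Adjoining -x_1^{2} + \tfrac{1}{2}x_1x_2 + 4x_1x_3 + \tfrac{1}{2}x_2 - \tfrac{41}{42}x_3^{2} + \tfrac{31}{42}x_3 - \tfrac{37}{21} makes the ideal the whole ring: the system is inconsistent.

First compute the reduced Gröbner basis of I by Buchberger's algorithm.
f_1 = 7x_1x_3 + 7x_2 + \tfrac{1}{3}x_3 - \tfrac{43}{3}, LT = x_1x_3.
f_2 = -\tfrac{3}{2}x_1x_3 - \tfrac{3}{4}x_1 + \tfrac{9}{4}, LT = x_1x_3.
f_3 = -4x_1^{2} - 4x_3 + 8, LT = x_1^{2}.

S(f_1,f_2): lcm = x_1x_3. S = -\tfrac{1}{2}x_1 + x_2 + \tfrac{1}{21}x_3 - \tfrac{23}{42}.
  reduce S modulo (f_1, f_2, f_3):
  remainder -\tfrac{1}{2}x_1 + x_2 + \tfrac{1}{21}x_3 - \tfrac{23}{42} ≠ 0; add h_4 = -\tfrac{1}{2}x_1 + x_2 + \tfrac{1}{21}x_3 - \tfrac{23}{42} to the basis.

S(f_1,f_3): lcm = x_1^{2}x_3. S = x_1x_2 + \tfrac{1}{21}x_1x_3 - \tfrac{43}{21}x_1 - x_3^{2} + 2x_3.
  reduce S modulo (f_1, f_2, f_3, h_4):
  remainder 2x_2^{2} + \tfrac{2}{21}x_2x_3 - \tfrac{110}{21}x_2 - x_3^{2} + \tfrac{265}{147}x_3 + \tfrac{344}{147} ≠ 0; add h_5 = 2x_2^{2} + \tfrac{2}{21}x_2x_3 - \tfrac{110}{21}x_2 - x_3^{2} + \tfrac{265}{147}x_3 + \tfrac{344}{147} to the basis.

S(f_2,f_3): lcm = x_1^{2}x_3. S = \tfrac{1}{2}x_1^{2} - \tfrac{3}{2}x_1 - x_3^{2} + 2x_3.
  reduce S modulo (f_1, f_2, f_3, h_4, h_5):
  remainder -3x_2 - x_3^{2} + \tfrac{19}{14}x_3 + \tfrac{37}{14} ≠ 0; add h_6 = -3x_2 - x_3^{2} + \tfrac{19}{14}x_3 + \tfrac{37}{14} to the basis.

S(f_1,h_4): lcm = x_1x_3. S = 2x_2x_3 + x_2 + \tfrac{2}{21}x_3^{2} - \tfrac{22}{21}x_3 - \tfrac{43}{21}.
  reduce S modulo (f_1, f_2, f_3, h_4, h_5, h_6):
  remainder -\tfrac{2}{3}x_3^{3} + \tfrac{2}{3}x_3^{2} + \tfrac{7}{6}x_3 - \tfrac{7}{6} ≠ 0; add h_7 = -\tfrac{2}{3}x_3^{3} + \tfrac{2}{3}x_3^{2} + \tfrac{7}{6}x_3 - \tfrac{7}{6} to the basis.

The other S-polynomials (S(f_2,h_4), S(f_3,h_4), S(f_1,h_5), S(f_2,h_5), S(f_3,h_5), S(h_4,h_5), S(f_1,h_6), S(f_2,h_6), S(f_3,h_6), S(h_4,h_6), S(h_5,h_6), S(f_1,h_7), S(f_2,h_7), S(f_3,h_7), S(h_4,h_7), S(h_5,h_7), S(h_6,h_7)) all reduce to 0 modulo the current basis, so we have a Gröbner basis.
Inter-reduce: drop elements whose leading term is divisible by another's, tail-reduce, and make monic.
Reduced Gröbner basis: {x_1 + \tfrac{2}{3}x_3^{2} - x_3 - \tfrac{2}{3}, x_2 + \tfrac{1}{3}x_3^{2} - \tfrac{19}{42}x_3 - \tfrac{37}{42}, x_3^{3} - x_3^{2} - \tfrac{7}{4}x_3 + \tfrac{7}{4}}.
Label its elements g_1 = x_1 + \tfrac{2}{3}x_3^{2} - x_3 - \tfrac{2}{3}, g_2 = x_2 + \tfrac{1}{3}x_3^{2} - \tfrac{19}{42}x_3 - \tfrac{37}{42}, g_3 = x_3^{3} - x_3^{2} - \tfrac{7}{4}x_3 + \tfrac{7}{4}.

Reduce p = -x_1^{2} + \tfrac{1}{2}x_1x_2 + 4x_1x_3 + \tfrac{1}{2}x_2 - \tfrac{41}{42}x_3^{2} + \tfrac{31}{42}x_3 - \tfrac{37}{21} modulo G:
  leading term x_1^{2}: subtract (-x_1)·g_1 from -x_1^{2} + \tfrac{1}{2}x_1x_2 + 4x_1x_3 + \tfrac{1}{2}x_2 - \tfrac{41}{42}x_3^{2} + \tfrac{31}{42}x_3 - \tfrac{37}{21} → \tfrac{1}{2}x_1x_2 + \tfrac{2}{3}x_1x_3^{2} + 3x_1x_3 - \tfrac{2}{3}x_1 + \tfrac{1}{2}x_2 - \tfrac{41}{42}x_3^{2} + \tfrac{31}{42}x_3 - \tfrac{37}{21}
  leading term x_1x_2: subtract (\tfrac{1}{2}x_2)·g_1 from \tfrac{1}{2}x_1x_2 + \tfrac{2}{3}x_1x_3^{2} + 3x_1x_3 - \tfrac{2}{3}x_1 + \tfrac{1}{2}x_2 - \tfrac{41}{42}x_3^{2} + \tfrac{31}{42}x_3 - \tfrac{37}{21} → \tfrac{2}{3}x_1x_3^{2} + 3x_1x_3 - \tfrac{2}{3}x_1 - \tfrac{1}{3}x_2x_3^{2} + \tfrac{1}{2}x_2x_3 + \tfrac{5}{6}x_2 - \tfrac{41}{42}x_3^{2} + \tfrac{31}{42}x_3 - \tfrac{37}{21}
  leading term x_1x_3^{2}: subtract (\tfrac{2}{3}x_3^{2})·g_1 from \tfrac{2}{3}x_1x_3^{2} + 3x_1x_3 - \tfrac{2}{3}x_1 - \tfrac{1}{3}x_2x_3^{2} + \tfrac{1}{2}x_2x_3 + \tfrac{5}{6}x_2 - \tfrac{41}{42}x_3^{2} + \tfrac{31}{42}x_3 - \tfrac{37}{21} → 3x_1x_3 - \tfrac{2}{3}x_1 - \tfrac{1}{3}x_2x_3^{2} + \tfrac{1}{2}x_2x_3 + \tfrac{5}{6}x_2 - \tfrac{4}{9}x_3^{4} + \tfrac{2}{3}x_3^{3} - \tfrac{67}{126}x_3^{2} + \tfrac{31}{42}x_3 - \tfrac{37}{21}
  leading term x_1x_3: subtract (3x_3)·g_1 from 3x_1x_3 - \tfrac{2}{3}x_1 - \tfrac{1}{3}x_2x_3^{2} + \tfrac{1}{2}x_2x_3 + \tfrac{5}{6}x_2 - \tfrac{4}{9}x_3^{4} + \tfrac{2}{3}x_3^{3} - \tfrac{67}{126}x_3^{2} + \tfrac{31}{42}x_3 - \tfrac{37}{21} → -\tfrac{2}{3}x_1 - \tfrac{1}{3}x_2x_3^{2} + \tfrac{1}{2}x_2x_3 + \tfrac{5}{6}x_2 - \tfrac{4}{9}x_3^{4} - \tfrac{4}{3}x_3^{3} + \tfrac{311}{126}x_3^{2} + \tfrac{115}{42}x_3 - \tfrac{37}{21}
  leading term x_1: subtract (-\tfrac{2}{3})·g_1 from -\tfrac{2}{3}x_1 - \tfrac{1}{3}x_2x_3^{2} + \tfrac{1}{2}x_2x_3 + \tfrac{5}{6}x_2 - \tfrac{4}{9}x_3^{4} - \tfrac{4}{3}x_3^{3} + \tfrac{311}{126}x_3^{2} + \tfrac{115}{42}x_3 - \tfrac{37}{21} → -\tfrac{1}{3}x_2x_3^{2} + \tfrac{1}{2}x_2x_3 + \tfrac{5}{6}x_2 - \tfrac{4}{9}x_3^{4} - \tfrac{4}{3}x_3^{3} + \tfrac{367}{126}x_3^{2} + \tfrac{29}{14}x_3 - \tfrac{139}{63}
  leading term x_2x_3^{2}: subtract (-\tfrac{1}{3}x_3^{2})·g_2 from -\tfrac{1}{3}x_2x_3^{2} + \tfrac{1}{2}x_2x_3 + \tfrac{5}{6}x_2 - \tfrac{4}{9}x_3^{4} - \tfrac{4}{3}x_3^{3} + \tfrac{367}{126}x_3^{2} + \tfrac{29}{14}x_3 - \tfrac{139}{63} → \tfrac{1}{2}x_2x_3 + \tfrac{5}{6}x_2 - \tfrac{1}{3}x_3^{4} - \tfrac{187}{126}x_3^{3} + \tfrac{55}{21}x_3^{2} + \tfrac{29}{14}x_3 - \tfrac{139}{63}
  leading term x_2x_3: subtract (\tfrac{1}{2}x_3)·g_2 from \tfrac{1}{2}x_2x_3 + \tfrac{5}{6}x_2 - \tfrac{1}{3}x_3^{4} - \tfrac{187}{126}x_3^{3} + \tfrac{55}{21}x_3^{2} + \tfrac{29}{14}x_3 - \tfrac{139}{63} → \tfrac{5}{6}x_2 - \tfrac{1}{3}x_3^{4} - \tfrac{104}{63}x_3^{3} + \tfrac{239}{84}x_3^{2} + \tfrac{211}{84}x_3 - \tfrac{139}{63}
  leading term x_2: subtract (\tfrac{5}{6})·g_2 from \tfrac{5}{6}x_2 - \tfrac{1}{3}x_3^{4} - \tfrac{104}{63}x_3^{3} + \tfrac{239}{84}x_3^{2} + \tfrac{211}{84}x_3 - \tfrac{139}{63} → -\tfrac{1}{3}x_3^{4} - \tfrac{104}{63}x_3^{3} + \tfrac{647}{252}x_3^{2} + \tfrac{26}{9}x_3 - \tfrac{53}{36}
  leading term x_3^{4}: subtract (-\tfrac{1}{3}x_3)·g_3 from -\tfrac{1}{3}x_3^{4} - \tfrac{104}{63}x_3^{3} + \tfrac{647}{252}x_3^{2} + \tfrac{26}{9}x_3 - \tfrac{53}{36} → -\tfrac{125}{63}x_3^{3} + \tfrac{125}{63}x_3^{2} + \tfrac{125}{36}x_3 - \tfrac{53}{36}
  leading term x_3^{3}: subtract (-\tfrac{125}{63})·g_3 from -\tfrac{125}{63}x_3^{3} + \tfrac{125}{63}x_3^{2} + \tfrac{125}{36}x_3 - \tfrac{53}{36} → 2
  leading term 1: no divisor's leading term divides it; move 2 to the remainder.
  normal form = 2.
The normal form is nonzero, so p ∉ I. Since p minus its normal form lies in I, I + (p) = I + (r) where r = 2; decide whether this ideal is the whole ring.
Here r = 2 is a nonzero constant, hence a unit: 1 ∈ I + (p), the Gröbner basis of I + (p) is {1}, and the enlarged system has no common solution — adjoining p is inconsistent.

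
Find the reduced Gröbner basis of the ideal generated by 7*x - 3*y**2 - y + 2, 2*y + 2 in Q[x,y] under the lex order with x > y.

f_1 = 7*x - 3*y**2 - y + 2, LT = x.
f_2 = 2*y + 2, LT = y.

The S-polynomials (S(f_1,f_2)) all reduce to 0 modulo the current basis, so we have a Gröbner basis.

G = {x, y + 1}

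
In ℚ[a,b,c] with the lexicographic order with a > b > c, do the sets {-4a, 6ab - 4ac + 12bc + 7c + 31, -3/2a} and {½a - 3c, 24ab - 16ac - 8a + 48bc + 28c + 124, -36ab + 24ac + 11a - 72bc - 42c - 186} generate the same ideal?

No, the ideals differ.

For a fixed monomial order, each ideal has a unique reduced Gröbner basis; comparing bases decides equality.
Buchberger on the first generating set:
f_1 = -4a, LT = a.
f_2 = 6ab - 4ac + 12bc + 7c + 31, LT = ab.
f_3 = -3/2a, LT = a.

S(f_1,f_2): lcm = ab. S = ⅔ac - 2bc - 7/6c - 31/6.
  leading term ac: subtract (-⅙c)·f_1 from ⅔ac - 2bc - 7/6c - 31/6 → -2bc - 7/6c - 31/6
  leading term bc: no divisor's leading term divides it; move -2bc to the remainder.
  leading term c: no divisor's leading term divides it; move -7/6c to the remainder.
  leading term 1: no divisor's leading term divides it; move -31/6 to the remainder.
  remainder -2bc - 7/6c - 31/6 ≠ 0; add g_4 = -2bc - 7/6c - 31/6 to the basis.

S(f_1,f_3): lcm = a. S = 0.
  remainder 0.

S(f_2,f_3): lcm = ab. S = -⅔ac + 2bc + 7/6c + 31/6.
  leading term ac: subtract (⅙c)·f_1 from -⅔ac + 2bc + 7/6c + 31/6 → 2bc + 7/6c + 31/6
  leading term bc: subtract (-1)·g_4 from 2bc + 7/6c + 31/6 → 0
  remainder 0.

S(f_1,g_4): leading monomials are coprime, so the S-polynomial reduces to 0 (Buchberger's first criterion).
S(f_2,g_4): lcm = abc. S = -⅔ac² - 7/12ac - 31/12a + 2bc² + 7/6c² + 31/6c.
  leading term ac²: subtract (⅙c²)·f_1 from -⅔ac² - 7/12ac - 31/12a + 2bc² + 7/6c² + 31/6c → -7/12ac - 31/12a + 2bc² + 7/6c² + 31/6c
  leading term ac: subtract (7/48c)·f_1 from -7/12ac - 31/12a + 2bc² + 7/6c² + 31/6c → -31/12a + 2bc² + 7/6c² + 31/6c
  leading term a: subtract (31/48)·f_1 from -31/12a + 2bc² + 7/6c² + 31/6c → 2bc² + 7/6c² + 31/6c
  leading term bc²: subtract (-c)·g_4 from 2bc² + 7/6c² + 31/6c → 0
  remainder 0.

S(f_3,g_4): leading monomials are coprime, so the S-polynomial reduces to 0 (Buchberger's first criterion).
Every S-polynomial of the final basis reduces to 0, so we have a Gröbner basis.
Inter-reduce: drop elements whose leading term is divisible by another's, tail-reduce, and make monic.
Reduced Gröbner basis: {a, bc + 7/12c + 31/12}.

Buchberger on the second generating set:
h_1 = ½a - 3c, LT = a.
h_2 = 24ab - 16ac - 8a + 48bc + 28c + 124, LT = ab.
h_3 = -36ab + 24ac + 11a - 72bc - 42c - 186, LT = ab.

S(h_1,h_2): lcm = ab. S = ⅔ac + ⅓a - 8bc - 7/6c - 31/6.
  leading term ac: subtract (4/3c)·h_1 from ⅔ac + ⅓a - 8bc - 7/6c - 31/6 → ⅓a - 8bc + 4c² - 7/6c - 31/6
  leading term a: subtract (⅔)·h_1 from ⅓a - 8bc + 4c² - 7/6c - 31/6 → -8bc + 4c² + ⅚c - 31/6
  leading term bc: no divisor's leading term divides it; move -8bc to the remainder.
  leading term c²: no divisor's leading term divides it; move 4c² to the remainder.
  leading term c: no divisor's leading term divides it; move ⅚c to the remainder.
  leading term 1: no divisor's leading term divides it; move -31/6 to the remainder.
  remainder -8bc + 4c² + ⅚c - 31/6 ≠ 0; add k_4 = -8bc + 4c² + ⅚c - 31/6 to the basis.

S(h_1,h_3): lcm = ab. S = ⅔ac + 11/36a - 8bc - 7/6c - 31/6.
  leading term ac: subtract (4/3c)·h_1 from ⅔ac + 11/36a - 8bc - 7/6c - 31/6 → 11/36a - 8bc + 4c² - 7/6c - 31/6
  leading term a: subtract (11/18)·h_1 from 11/36a - 8bc + 4c² - 7/6c - 31/6 → -8bc + 4c² + ⅔c - 31/6
  leading term bc: subtract (1)·k_4 from -8bc + 4c² + ⅔c - 31/6 → -⅙c
  leading term c: no divisor's leading term divides it; move -⅙c to the remainder.
  remainder -⅙c ≠ 0; add k_5 = -⅙c to the basis.

S(h_2,h_3): lcm = ab. S = -1/36a.
  leading term a: subtract (-1/18)·h_1 from -1/36a → -⅙c
  leading term c: subtract (1)·k_5 from -⅙c → 0
  remainder 0.

S(h_1,k_4): leading monomials are coprime, so the S-polynomial reduces to 0 (Buchberger's first criterion).
S(h_2,k_4): lcm = abc. S = -⅙ac² - 11/48ac - 31/48a + 2bc² + 7/6c² + 31/6c.
  leading term ac²: subtract (-⅓c²)·h_1 from -⅙ac² - 11/48ac - 31/48a + 2bc² + 7/6c² + 31/6c → -11/48ac - 31/48a + 2bc² - c³ + 7/6c² + 31/6c
  leading term ac: subtract (-11/24c)·h_1 from -11/48ac - 31/48a + 2bc² - c³ + 7/6c² + 31/6c → -31/48a + 2bc² - c³ - 5/24c² + 31/6c
  leading term a: subtract (-31/24)·h_1 from -31/48a + 2bc² - c³ - 5/24c² + 31/6c → 2bc² - c³ - 5/24c² + 31/24c
  leading term bc²: subtract (-¼c)·k_4 from 2bc² - c³ - 5/24c² + 31/24c → 0
  remainder 0.

S(h_3,k_4): lcm = abc. S = -⅙ac² - 29/144ac - 31/48a + 2bc² + 7/6c² + 31/6c.
  leading term ac²: subtract (-⅓c²)·h_1 from -⅙ac² - 29/144ac - 31/48a + 2bc² + 7/6c² + 31/6c → -29/144ac - 31/48a + 2bc² - c³ + 7/6c² + 31/6c
  leading term ac: subtract (-29/72c)·h_1 from -29/144ac - 31/48a + 2bc² - c³ + 7/6c² + 31/6c → -31/48a + 2bc² - c³ - 1/24c² + 31/6c
  leading term a: subtract (-31/24)·h_1 from -31/48a + 2bc² - c³ - 1/24c² + 31/6c → 2bc² - c³ - 1/24c² + 31/24c
  leading term bc²: subtract (-¼c)·k_4 from 2bc² - c³ - 1/24c² + 31/24c → ⅙c²
  leading term c²: subtract (-c)·k_5 from ⅙c² → 0
  remainder 0.

S(h_1,k_5): leading monomials are coprime, so the S-polynomial reduces to 0 (Buchberger's first criterion).
S(h_2,k_5): leading monomials are coprime, so the S-polynomial reduces to 0 (Buchberger's first criterion).
S(h_3,k_5): leading monomials are coprime, so the S-polynomial reduces to 0 (Buchberger's first criterion).
S(k_4,k_5): lcm = bc. S = -½c² - 5/48c + 31/48.
  leading term c²: subtract (3c)·k_5 from -½c² - 5/48c + 31/48 → -5/48c + 31/48
  leading term c: subtract (⅝)·k_5 from -5/48c + 31/48 → 31/48
  leading term 1: no divisor's leading term divides it; move 31/48 to the remainder.
  remainder 31/48 ≠ 0; add k_6 = 31/48 to the basis.

S(h_1,k_6): leading monomials are coprime, so the S-polynomial reduces to 0 (Buchberger's first criterion).
S(h_2,k_6): leading monomials are coprime, so the S-polynomial reduces to 0 (Buchberger's first criterion).
S(h_3,k_6): leading monomials are coprime, so the S-polynomial reduces to 0 (Buchberger's first criterion).
S(k_4,k_6): leading monomials are coprime, so the S-polynomial reduces to 0 (Buchberger's first criterion).
S(k_5,k_6): leading monomials are coprime, so the S-polynomial reduces to 0 (Buchberger's first criterion).
Every S-polynomial of the final basis reduces to 0, so we have a Gröbner basis.
Inter-reduce: drop elements whose leading term is divisible by another's, tail-reduce, and make monic.
Reduced Gröbner basis: {1}.

Since the reduced bases disagree, the two ideals are not the same.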